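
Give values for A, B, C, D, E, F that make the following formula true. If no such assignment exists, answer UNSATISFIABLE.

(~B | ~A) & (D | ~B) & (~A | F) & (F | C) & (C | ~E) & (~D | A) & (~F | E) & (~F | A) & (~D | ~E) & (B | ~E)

A ↦ 0, B ↦ 0, C ↦ 1, D ↦ 0, E ↦ 0, F ↦ 0

Suppose B = 0.
Unit clause (~E) forces E = 0.
Unit clause (~F) forces F = 0.
Unit clause (~A) forces A = 0.
Unit clause (C) forces C = 1.
Unit clause (~D) forces D = 0.
Every clause now holds.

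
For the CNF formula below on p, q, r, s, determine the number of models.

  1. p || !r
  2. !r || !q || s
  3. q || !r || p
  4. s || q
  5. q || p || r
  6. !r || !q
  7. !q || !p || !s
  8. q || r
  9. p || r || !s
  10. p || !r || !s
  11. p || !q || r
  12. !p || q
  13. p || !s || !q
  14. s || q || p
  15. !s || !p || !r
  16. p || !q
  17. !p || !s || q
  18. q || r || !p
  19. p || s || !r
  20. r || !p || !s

1

There are 2^4 = 16 truth assignments over (p, q, r, s).
Check each against the 20 clauses (columns in the order p, q, r, s):
  F F F F  ✗ fails (s || q)
  F F F T  ✗ fails (q || p || r)
  F F T F  ✗ fails (p || !r)
  F F T T  ✗ fails (p || !r)
  F T F F  ✗ fails (p || !q || r)
  F T F T  ✗ fails (p || r || !s)
  F T T F  ✗ fails (p || !r)
  F T T T  ✗ fails (p || !r)
  T F F F  ✗ fails (s || q)
  T F F T  ✗ fails (q || r)
  T F T F  ✗ fails (s || q)
  T F T T  ✗ fails (!p || q)
  T T F F  ✓ satisfies all
  T T F T  ✗ fails (!q || !p || !s)
  T T T F  ✗ fails (!r || !q || s)
  T T T T  ✗ fails (!r || !q)
1 of the 16 rows is a model.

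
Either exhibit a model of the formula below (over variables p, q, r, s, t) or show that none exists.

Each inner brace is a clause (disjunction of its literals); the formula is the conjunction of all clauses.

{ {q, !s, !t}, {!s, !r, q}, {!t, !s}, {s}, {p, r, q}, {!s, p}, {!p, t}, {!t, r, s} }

(s) alone gives s = true.
(!t) alone gives t = false.
(p) alone gives p = true.
That conflicts with the unit clause (!p).

UNSATISFIABLE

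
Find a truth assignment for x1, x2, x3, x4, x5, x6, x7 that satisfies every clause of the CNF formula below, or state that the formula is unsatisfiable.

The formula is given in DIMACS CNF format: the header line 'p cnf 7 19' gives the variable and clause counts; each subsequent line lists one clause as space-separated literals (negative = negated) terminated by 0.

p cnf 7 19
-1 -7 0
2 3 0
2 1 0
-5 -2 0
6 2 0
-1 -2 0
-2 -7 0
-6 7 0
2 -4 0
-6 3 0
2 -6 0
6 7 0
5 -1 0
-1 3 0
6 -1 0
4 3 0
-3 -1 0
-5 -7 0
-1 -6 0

Branch on x1: set x1 = False.
The clause (x2) is unit, so x2 = True.
The clause (¬x5) is unit, so x5 = False.
The clause (¬x7) is unit, so x7 = False.
The clause (¬x6) is unit, so x6 = False.
Now (x6) is unsatisfied and unit — conflict.
That branch fails; take x1 = True instead.
The clause (¬x7) is unit, so x7 = False.
The clause (¬x2) is unit, so x2 = False.
The clause (x3) is unit, so x3 = True.
Now (¬x3) is unsatisfied and unit — conflict.
Either choice for x1 ends in contradiction.

UNSATISFIABLE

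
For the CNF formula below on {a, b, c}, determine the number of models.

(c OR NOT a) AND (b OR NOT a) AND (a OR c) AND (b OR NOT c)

There are 2^3 = 8 truth assignments over (a, b, c).
Check each against the 4 clauses (columns in the order a, b, c):
  F F F  ✗ fails (a OR c)
  F F T  ✗ fails (b OR NOT c)
  F T F  ✗ fails (a OR c)
  F T T  ✓ satisfies all
  T F F  ✗ fails (c OR NOT a)
  T F T  ✗ fails (b OR NOT a)
  T T F  ✗ fails (c OR NOT a)
  T T T  ✓ satisfies all
2 of the 8 rows are models.

2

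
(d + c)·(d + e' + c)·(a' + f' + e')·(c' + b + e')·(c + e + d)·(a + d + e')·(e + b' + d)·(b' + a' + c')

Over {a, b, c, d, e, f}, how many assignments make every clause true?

26

There are 2^6 = 64 truth assignments over (a, b, c, d, e, f).
Split on e. With e = 1, the clauses containing e are satisfied and e' drops from the rest; 8 of the 2^5 = 32 assignments to the other variables satisfy what remains.
With e = 0, by the same count on the reduced clause set, 18 assignments work.
(One model: a=F, b=F, c=F, d=T, e=F, f=F.)
Total: 8 + 18 = 26.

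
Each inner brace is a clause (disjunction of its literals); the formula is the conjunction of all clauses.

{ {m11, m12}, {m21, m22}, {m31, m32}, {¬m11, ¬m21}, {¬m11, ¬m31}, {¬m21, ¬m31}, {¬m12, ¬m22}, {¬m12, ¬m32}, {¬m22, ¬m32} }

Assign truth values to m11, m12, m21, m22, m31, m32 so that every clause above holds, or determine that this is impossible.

Suppose m11 = True.
(¬m21) alone gives m21 = False.
(m22) alone gives m22 = True.
(¬m31) alone gives m31 = False.
(m32) alone gives m32 = True.
But (¬m32) is also a unit clause — contradiction.
Undo m11 and try m11 = False.
(m12) alone gives m12 = True.
(¬m22) alone gives m22 = False.
(m21) alone gives m21 = True.
(¬m31) alone gives m31 = False.
(m32) alone gives m32 = True.
But (¬m32) is also a unit clause — contradiction.
Neither m11 = True nor m11 = False works.

UNSATISFIABLE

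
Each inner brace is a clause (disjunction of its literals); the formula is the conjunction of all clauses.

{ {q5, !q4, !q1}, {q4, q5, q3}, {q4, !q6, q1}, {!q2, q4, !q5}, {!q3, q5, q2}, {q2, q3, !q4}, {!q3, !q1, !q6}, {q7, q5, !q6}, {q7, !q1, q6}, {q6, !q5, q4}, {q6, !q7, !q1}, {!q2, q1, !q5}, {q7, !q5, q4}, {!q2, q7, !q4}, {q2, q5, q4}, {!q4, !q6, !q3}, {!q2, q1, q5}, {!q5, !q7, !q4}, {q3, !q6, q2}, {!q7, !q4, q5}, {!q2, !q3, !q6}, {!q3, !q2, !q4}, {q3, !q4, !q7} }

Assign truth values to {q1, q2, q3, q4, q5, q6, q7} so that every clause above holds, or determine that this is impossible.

q1=false; q2=false; q3=true; q4=true; q5=true; q6=false; q7=false

Try q5 = true.
Try q2 = false.
Try q3 = true.
Try q1 = false.
Try q4 = true.
Unit clause (!q6) forces q6 = false.
Unit clause (!q7) forces q7 = false.
Every clause now holds.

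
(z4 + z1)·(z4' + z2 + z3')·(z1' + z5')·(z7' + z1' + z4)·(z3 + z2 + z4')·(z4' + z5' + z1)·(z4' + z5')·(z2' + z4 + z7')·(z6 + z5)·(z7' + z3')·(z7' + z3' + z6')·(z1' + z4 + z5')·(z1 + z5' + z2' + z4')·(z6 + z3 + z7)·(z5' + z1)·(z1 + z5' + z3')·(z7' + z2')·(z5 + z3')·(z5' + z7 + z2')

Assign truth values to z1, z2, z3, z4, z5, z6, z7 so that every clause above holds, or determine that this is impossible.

Case z4 = 0:
From the singleton clause (z1), z1 = 1.
From the singleton clause (z5'), z5 = 0.
From the singleton clause (z7'), z7 = 0.
From the singleton clause (z6), z6 = 1.
From the singleton clause (z3'), z3 = 0.
All clauses hold; z2 can take either value.

z1: 1, z2: 0, z3: 0, z4: 0, z5: 0, z6: 1, z7: 0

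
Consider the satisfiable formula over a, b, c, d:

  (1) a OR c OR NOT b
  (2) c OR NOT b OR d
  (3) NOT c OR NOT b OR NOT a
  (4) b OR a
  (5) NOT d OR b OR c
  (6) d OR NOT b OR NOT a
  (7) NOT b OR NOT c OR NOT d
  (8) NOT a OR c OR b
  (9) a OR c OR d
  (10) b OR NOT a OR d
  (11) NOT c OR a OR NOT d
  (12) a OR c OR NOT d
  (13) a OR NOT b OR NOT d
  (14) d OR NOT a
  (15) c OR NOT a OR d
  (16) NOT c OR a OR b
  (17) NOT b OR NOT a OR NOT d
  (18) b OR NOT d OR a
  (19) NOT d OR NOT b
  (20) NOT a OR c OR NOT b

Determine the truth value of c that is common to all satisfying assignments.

Suppose c = false.
Suppose a = true.
The clause (b) is unit, so b = true.
That conflicts with the unit clause (NOT b).
Undo a and try a = false.
The clause (NOT b) is unit, so b = false.
That conflicts with the unit clause (b).
Both values of a lead to a conflict.
So every satisfying assignment has c = True.

True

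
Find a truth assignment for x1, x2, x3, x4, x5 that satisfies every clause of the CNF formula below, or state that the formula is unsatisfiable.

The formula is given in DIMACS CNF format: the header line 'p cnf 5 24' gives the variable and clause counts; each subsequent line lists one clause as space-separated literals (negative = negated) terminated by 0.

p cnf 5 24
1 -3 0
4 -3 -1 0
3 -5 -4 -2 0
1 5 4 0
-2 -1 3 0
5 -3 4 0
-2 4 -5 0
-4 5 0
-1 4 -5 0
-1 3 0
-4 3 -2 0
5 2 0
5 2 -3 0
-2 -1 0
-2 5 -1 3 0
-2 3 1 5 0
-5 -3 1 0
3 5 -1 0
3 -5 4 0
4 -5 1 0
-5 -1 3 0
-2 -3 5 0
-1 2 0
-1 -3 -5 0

x1=False, x2=False, x3=False, x4=True, x5=True

Case x1 = False:
(¬x3) alone gives x3 = False.
Case x5 = True:
(x4) alone gives x4 = True.
(¬x2) alone gives x2 = False.
All clauses are satisfied.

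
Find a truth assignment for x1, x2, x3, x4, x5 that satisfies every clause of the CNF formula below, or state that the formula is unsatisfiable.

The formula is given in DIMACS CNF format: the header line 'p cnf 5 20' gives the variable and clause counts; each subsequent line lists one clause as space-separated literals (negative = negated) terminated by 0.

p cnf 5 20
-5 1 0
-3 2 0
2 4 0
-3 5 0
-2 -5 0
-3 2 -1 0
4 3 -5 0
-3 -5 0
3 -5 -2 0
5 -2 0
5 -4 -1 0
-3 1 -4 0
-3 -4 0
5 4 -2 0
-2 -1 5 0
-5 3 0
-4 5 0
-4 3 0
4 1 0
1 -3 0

Branch on x5: set x5 = False.
From the singleton clause (¬x3), x3 = False.
From the singleton clause (¬x2), x2 = False.
From the singleton clause (x4), x4 = True.
Now (¬x4) is unsatisfied and unit — conflict.
So x5 must be the other value — set x5 = True.
From the singleton clause (x1), x1 = True.
From the singleton clause (¬x2), x2 = False.
From the singleton clause (¬x3), x3 = False.
Now (x3) is unsatisfied and unit — conflict.
Either choice for x5 ends in contradiction.

UNSATISFIABLE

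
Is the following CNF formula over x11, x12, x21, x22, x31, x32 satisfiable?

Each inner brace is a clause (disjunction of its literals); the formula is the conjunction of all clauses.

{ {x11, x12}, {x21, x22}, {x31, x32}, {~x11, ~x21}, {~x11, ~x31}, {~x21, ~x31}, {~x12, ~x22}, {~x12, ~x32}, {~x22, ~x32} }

Unsatisfiable

Branch on x11: set x11 = 1.
The clause (~x21) is unit, so x21 = 0.
The clause (x22) is unit, so x22 = 1.
The clause (~x31) is unit, so x31 = 0.
The clause (x32) is unit, so x32 = 1.
That conflicts with the unit clause (~x32).
So x11 must be the other value — set x11 = 0.
The clause (x12) is unit, so x12 = 1.
The clause (~x22) is unit, so x22 = 0.
The clause (x21) is unit, so x21 = 1.
The clause (~x31) is unit, so x31 = 0.
The clause (x32) is unit, so x32 = 1.
That conflicts with the unit clause (~x32).
Both values of x11 lead to a conflict.
No assignment satisfies every clause.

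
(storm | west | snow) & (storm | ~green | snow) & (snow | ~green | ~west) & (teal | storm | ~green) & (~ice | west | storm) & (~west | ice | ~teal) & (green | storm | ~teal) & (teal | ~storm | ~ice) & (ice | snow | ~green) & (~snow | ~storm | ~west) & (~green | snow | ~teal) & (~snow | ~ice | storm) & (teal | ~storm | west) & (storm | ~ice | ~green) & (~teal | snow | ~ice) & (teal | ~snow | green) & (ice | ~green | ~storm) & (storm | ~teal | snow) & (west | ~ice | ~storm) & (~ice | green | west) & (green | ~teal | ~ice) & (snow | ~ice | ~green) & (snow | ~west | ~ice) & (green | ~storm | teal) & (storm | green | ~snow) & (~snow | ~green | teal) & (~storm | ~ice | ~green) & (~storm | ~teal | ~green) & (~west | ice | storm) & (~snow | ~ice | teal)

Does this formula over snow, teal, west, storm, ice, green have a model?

Satisfiable

Branch on storm: set storm = 1.
Branch on teal: set teal = 1.
The clause (~green) is unit, so green = 0.
The clause (~ice) is unit, so ice = 0.
The clause (~west) is unit, so west = 0.
No clause remains; snow is free.
A satisfying assignment: snow=0; teal=1; west=0; storm=1; ice=0; green=0.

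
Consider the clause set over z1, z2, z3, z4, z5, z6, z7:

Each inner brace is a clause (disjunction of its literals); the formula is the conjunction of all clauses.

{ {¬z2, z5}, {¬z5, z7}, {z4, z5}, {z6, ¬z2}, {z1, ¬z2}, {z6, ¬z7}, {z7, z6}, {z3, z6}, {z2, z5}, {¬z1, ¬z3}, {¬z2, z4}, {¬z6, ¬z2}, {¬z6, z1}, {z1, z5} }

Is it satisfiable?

Case z2 = False:
(z5) alone gives z5 = True.
(z7) alone gives z7 = True.
(z6) alone gives z6 = True.
(z1) alone gives z1 = True.
(¬z3) alone gives z3 = False.
Every clause is now satisfied; z4 is unconstrained.
A satisfying assignment: z1: True, z2: False, z3: False, z4: False, z5: True, z6: True, z7: True.

Yes, satisfiable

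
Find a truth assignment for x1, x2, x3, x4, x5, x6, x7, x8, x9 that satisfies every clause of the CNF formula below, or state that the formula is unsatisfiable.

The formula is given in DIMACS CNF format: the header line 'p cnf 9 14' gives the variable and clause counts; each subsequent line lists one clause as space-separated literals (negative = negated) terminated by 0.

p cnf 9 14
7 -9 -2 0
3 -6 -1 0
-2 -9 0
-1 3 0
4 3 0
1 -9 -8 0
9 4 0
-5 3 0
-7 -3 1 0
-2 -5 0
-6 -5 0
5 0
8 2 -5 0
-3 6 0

From the singleton clause (x5), x5 = True.
From the singleton clause (x3), x3 = True.
From the singleton clause (¬x2), x2 = False.
From the singleton clause (¬x6), x6 = False.
That conflicts with the unit clause (x6).

UNSATISFIABLE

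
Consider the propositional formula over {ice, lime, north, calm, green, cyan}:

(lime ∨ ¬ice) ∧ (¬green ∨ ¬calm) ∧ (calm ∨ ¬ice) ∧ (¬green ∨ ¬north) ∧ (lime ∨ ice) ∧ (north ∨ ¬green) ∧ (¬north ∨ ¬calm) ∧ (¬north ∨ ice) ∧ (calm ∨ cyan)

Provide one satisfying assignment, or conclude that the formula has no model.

ice ↦ True,  lime ↦ True,  north ↦ False,  calm ↦ True,  green ↦ False,  cyan ↦ False

Branch on lime: set lime = True.
Branch on green: set green = False.
Branch on calm: set calm = True.
The clause (¬north) is unit, so north = False.
All clauses hold; ice, cyan can take either value.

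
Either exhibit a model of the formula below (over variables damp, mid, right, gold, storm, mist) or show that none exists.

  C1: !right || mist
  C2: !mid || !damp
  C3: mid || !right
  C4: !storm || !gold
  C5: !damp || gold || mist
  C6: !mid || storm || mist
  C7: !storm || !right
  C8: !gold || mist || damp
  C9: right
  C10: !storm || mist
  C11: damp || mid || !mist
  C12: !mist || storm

(right) alone gives right = true.
(mist) alone gives mist = true.
(mid) alone gives mid = true.
(!damp) alone gives damp = false.
(!storm) alone gives storm = false.
Now (storm) is unsatisfied and unit — conflict.

UNSATISFIABLE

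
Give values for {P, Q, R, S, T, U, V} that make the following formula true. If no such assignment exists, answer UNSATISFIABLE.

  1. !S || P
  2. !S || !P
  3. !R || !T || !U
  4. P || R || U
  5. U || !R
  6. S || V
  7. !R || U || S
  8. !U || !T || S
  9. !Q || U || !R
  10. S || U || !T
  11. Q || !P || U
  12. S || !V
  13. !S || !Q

UNSATISFIABLE

Suppose S = false.
(V) alone gives V = true.
That conflicts with the unit clause (!V).
So S must be the other value — set S = true.
(P) alone gives P = true.
That conflicts with the unit clause (!P).
Neither S = true nor S = false works.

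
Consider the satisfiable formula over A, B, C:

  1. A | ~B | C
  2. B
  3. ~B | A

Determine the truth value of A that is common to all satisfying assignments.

True

Suppose A = 0.
Unit clause (B) forces B = 1.
Now (~B) is unsatisfied and unit — conflict.
So every satisfying assignment has A = True.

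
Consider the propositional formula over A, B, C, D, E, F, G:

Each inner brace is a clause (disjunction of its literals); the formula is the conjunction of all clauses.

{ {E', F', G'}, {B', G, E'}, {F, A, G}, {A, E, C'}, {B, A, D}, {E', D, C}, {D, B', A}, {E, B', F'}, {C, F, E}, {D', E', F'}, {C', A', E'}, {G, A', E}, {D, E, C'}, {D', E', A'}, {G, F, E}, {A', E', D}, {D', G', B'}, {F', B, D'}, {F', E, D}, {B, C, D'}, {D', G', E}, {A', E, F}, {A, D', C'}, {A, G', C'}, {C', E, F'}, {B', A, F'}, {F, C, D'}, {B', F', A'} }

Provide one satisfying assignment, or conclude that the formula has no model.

UNSATISFIABLE

Case E = 0:
Case A = 1:
Unit clause (G) forces G = 1.
Unit clause (D') forces D = 0.
Unit clause (C') forces C = 0.
Unit clause (F) forces F = 1.
That conflicts with the unit clause (F').
Backtrack on A: now try A = 0.
Unit clause (C') forces C = 0.
Unit clause (F) forces F = 1.
Unit clause (B') forces B = 0.
Unit clause (D) forces D = 1.
That conflicts with the unit clause (D').
Either choice for A ends in contradiction.
Backtrack on E: now try E = 1.
Case F = 0:
Case B = 0:
Case A = 1:
Unit clause (C') forces C = 0.
Unit clause (D) forces D = 1.
That conflicts with the unit clause (D').
Backtrack on A: now try A = 0.
Unit clause (G) forces G = 1.
Unit clause (D) forces D = 1.
Unit clause (C) forces C = 1.
That conflicts with the unit clause (C').
Either choice for A ends in contradiction.
Backtrack on B: now try B = 1.
Unit clause (G) forces G = 1.
Unit clause (D') forces D = 0.
Unit clause (C) forces C = 1.
Unit clause (A) forces A = 1.
That conflicts with the unit clause (A').
Either choice for B ends in contradiction.
Backtrack on F: now try F = 1.
Unit clause (G') forces G = 0.
Unit clause (B') forces B = 0.
Unit clause (D') forces D = 0.
Unit clause (A) forces A = 1.
That conflicts with the unit clause (A').
Either choice for F ends in contradiction.
Either choice for E ends in contradiction.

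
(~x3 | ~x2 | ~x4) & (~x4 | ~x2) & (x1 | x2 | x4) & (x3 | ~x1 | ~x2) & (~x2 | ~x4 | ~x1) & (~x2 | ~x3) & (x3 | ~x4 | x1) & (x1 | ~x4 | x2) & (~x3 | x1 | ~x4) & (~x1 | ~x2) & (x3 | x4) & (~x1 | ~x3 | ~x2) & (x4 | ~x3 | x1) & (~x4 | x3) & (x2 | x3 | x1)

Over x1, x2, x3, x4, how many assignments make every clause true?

2

There are 2^4 = 16 truth assignments over (x1, x2, x3, x4).
Split on x3. With x3 = 1, the clauses containing x3 are satisfied and ~x3 drops from the rest; 2 of the 2^3 = 8 assignments to the other variables satisfy what remains.
With x3 = 0, by the same count on the reduced clause set, 0 assignments work.
Total: 2 + 0 = 2.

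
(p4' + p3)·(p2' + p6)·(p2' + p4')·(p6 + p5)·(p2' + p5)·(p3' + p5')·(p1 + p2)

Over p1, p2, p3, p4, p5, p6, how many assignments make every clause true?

There are 2^6 = 64 truth assignments over (p1, p2, p3, p4, p5, p6).
Split on p1. With p1 = 1, the clauses containing p1 are satisfied and p1' drops from the rest; 6 of the 2^5 = 32 assignments to the other variables satisfy what remains.
With p1 = 0, by the same count on the reduced clause set, 1 assignment works.
(One model: p1=F, p2=T, p3=F, p4=F, p5=T, p6=T.)
Total: 6 + 1 = 7.

7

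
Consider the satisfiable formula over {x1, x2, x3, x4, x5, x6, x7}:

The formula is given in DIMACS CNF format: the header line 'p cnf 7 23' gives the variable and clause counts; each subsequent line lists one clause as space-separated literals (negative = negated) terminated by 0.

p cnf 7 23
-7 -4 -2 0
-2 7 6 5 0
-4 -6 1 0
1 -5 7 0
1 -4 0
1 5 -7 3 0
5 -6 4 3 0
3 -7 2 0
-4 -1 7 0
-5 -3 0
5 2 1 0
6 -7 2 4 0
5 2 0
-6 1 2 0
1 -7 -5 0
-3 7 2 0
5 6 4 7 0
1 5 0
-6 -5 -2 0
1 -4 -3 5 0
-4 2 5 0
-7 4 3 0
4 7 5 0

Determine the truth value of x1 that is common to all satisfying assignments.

True

Suppose x1 = False.
From the singleton clause (¬x4), x4 = False.
From the singleton clause (x5), x5 = True.
From the singleton clause (x7), x7 = True.
But (¬x7) is also a unit clause — contradiction.
So every satisfying assignment has x1 = True.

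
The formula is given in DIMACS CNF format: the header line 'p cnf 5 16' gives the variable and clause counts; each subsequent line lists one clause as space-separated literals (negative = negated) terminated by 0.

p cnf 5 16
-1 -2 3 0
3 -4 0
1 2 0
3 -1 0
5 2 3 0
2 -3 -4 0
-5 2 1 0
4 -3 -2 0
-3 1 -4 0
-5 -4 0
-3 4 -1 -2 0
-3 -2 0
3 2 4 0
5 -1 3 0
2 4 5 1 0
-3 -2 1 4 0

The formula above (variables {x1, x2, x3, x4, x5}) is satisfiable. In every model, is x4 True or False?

False

Suppose x4 = True.
From the singleton clause (x3), x3 = True.
From the singleton clause (x2), x2 = True.
But (¬x2) is also a unit clause — contradiction.
So every satisfying assignment has x4 = False.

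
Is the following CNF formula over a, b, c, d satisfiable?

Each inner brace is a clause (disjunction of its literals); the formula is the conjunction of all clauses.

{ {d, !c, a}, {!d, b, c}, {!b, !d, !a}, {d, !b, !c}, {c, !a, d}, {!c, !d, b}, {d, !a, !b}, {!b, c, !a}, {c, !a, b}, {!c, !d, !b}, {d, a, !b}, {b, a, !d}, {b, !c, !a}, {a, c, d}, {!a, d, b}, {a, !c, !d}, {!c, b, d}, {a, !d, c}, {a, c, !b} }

No

Branch on d: set d = true.
Branch on b: set b = true.
From the singleton clause (!a), a = false.
From the singleton clause (!c), c = false.
But (c) is also a unit clause — contradiction.
Undo b and try b = false.
From the singleton clause (c), c = true.
But (!c) is also a unit clause — contradiction.
Neither b = true nor b = false works.
Undo d and try d = false.
Branch on c: set c = false.
From the singleton clause (!a), a = false.
But (a) is also a unit clause — contradiction.
Undo c and try c = true.
From the singleton clause (a), a = true.
From the singleton clause (!b), b = false.
But (b) is also a unit clause — contradiction.
Neither c = true nor c = false works.
Neither d = true nor d = false works.
No assignment satisfies every clause.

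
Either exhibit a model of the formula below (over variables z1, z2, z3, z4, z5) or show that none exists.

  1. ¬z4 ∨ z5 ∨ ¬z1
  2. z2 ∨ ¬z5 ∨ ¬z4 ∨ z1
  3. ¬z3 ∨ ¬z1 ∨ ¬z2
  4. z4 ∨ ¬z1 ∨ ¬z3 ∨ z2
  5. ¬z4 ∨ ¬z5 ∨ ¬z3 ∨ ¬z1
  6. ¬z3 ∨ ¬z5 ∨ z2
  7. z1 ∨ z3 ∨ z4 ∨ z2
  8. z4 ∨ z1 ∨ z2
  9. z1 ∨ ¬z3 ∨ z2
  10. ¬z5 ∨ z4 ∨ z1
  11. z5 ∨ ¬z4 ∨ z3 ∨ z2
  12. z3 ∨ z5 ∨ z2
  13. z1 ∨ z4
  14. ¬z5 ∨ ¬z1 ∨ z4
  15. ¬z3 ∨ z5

z1: True; z2: False; z3: False; z4: True; z5: True

Branch on z1: set z1 = True.
Branch on z4: set z4 = True.
(z5) alone gives z5 = True.
(¬z3) alone gives z3 = False.
Every clause is now satisfied; z2 is unconstrained.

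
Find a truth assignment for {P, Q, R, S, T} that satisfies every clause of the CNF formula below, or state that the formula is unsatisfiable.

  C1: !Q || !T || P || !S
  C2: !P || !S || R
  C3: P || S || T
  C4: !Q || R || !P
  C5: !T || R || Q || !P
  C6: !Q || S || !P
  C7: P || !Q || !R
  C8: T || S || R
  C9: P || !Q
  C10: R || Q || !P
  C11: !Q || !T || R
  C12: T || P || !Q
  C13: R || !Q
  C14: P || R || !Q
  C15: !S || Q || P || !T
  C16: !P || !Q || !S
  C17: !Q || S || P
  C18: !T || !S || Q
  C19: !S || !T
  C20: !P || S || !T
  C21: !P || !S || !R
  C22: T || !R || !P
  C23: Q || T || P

P=false, Q=false, R=true, S=false, T=true

Branch on P: set P = false.
The clause (!Q) is unit, so Q = false.
The clause (T) is unit, so T = true.
The clause (!S) is unit, so S = false.
Every clause is now satisfied; R is unconstrained.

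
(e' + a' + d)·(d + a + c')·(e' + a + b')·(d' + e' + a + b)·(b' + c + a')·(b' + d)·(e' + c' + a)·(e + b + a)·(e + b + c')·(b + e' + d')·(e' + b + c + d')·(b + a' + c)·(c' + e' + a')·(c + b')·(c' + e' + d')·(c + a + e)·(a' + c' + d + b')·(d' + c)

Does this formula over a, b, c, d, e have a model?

Branch on b: set b = 0.
Branch on e: set e = 1.
(d') alone gives d = 0.
(a') alone gives a = 0.
(c') alone gives c = 0.
Every clause now holds.
A satisfying assignment: a: 0; b: 0; c: 0; d: 0; e: 1.

Yes, satisfiable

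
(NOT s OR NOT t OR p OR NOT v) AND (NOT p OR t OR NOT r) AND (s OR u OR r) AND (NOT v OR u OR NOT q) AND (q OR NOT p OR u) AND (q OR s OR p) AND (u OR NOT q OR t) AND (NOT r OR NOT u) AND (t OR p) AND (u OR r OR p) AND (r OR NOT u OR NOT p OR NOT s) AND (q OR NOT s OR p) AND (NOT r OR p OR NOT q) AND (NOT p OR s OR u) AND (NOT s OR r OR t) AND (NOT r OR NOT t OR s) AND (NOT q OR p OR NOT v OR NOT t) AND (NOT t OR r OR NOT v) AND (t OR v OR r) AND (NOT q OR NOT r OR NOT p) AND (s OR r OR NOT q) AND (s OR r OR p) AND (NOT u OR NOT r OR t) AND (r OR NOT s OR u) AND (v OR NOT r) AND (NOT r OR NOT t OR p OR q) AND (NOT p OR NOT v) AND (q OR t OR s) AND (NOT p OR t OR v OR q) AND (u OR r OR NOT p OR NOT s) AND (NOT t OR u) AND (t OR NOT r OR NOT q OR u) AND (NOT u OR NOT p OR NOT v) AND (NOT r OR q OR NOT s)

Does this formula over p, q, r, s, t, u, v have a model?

Yes

Branch on r: set r = false.
Branch on s: set s = false.
Unit clause (u) forces u = true.
Unit clause (NOT q) forces q = false.
Unit clause (p) forces p = true.
Unit clause (NOT v) forces v = false.
Unit clause (t) forces t = true.
This assignment satisfies each clause.
A satisfying assignment: p=true,  q=false,  r=false,  s=false,  t=true,  u=true,  v=false.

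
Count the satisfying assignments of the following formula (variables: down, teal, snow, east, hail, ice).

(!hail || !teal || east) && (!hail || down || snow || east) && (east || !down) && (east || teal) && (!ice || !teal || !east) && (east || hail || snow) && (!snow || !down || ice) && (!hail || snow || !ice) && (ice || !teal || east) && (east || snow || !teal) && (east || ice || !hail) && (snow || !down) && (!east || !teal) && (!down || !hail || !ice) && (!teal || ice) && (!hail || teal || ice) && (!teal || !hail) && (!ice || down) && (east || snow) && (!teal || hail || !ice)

3

There are 2^6 = 64 truth assignments over (down, teal, snow, east, hail, ice).
Split on snow. With snow = true, the clauses containing snow are satisfied and !snow drops from the rest; 2 of the 2^5 = 32 assignments to the other variables satisfy what remains.
With snow = false, by the same count on the reduced clause set, 1 assignment works.
Total: 2 + 1 = 3.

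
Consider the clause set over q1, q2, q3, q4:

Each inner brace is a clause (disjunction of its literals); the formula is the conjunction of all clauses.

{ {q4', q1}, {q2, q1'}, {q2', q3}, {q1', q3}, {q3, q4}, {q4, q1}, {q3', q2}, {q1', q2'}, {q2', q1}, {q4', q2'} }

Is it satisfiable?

Suppose q4 = 0.
The clause (q3) is unit, so q3 = 1.
The clause (q1) is unit, so q1 = 1.
The clause (q2) is unit, so q2 = 1.
But (q2') is also a unit clause — contradiction.
Undo q4 and try q4 = 1.
The clause (q1) is unit, so q1 = 1.
The clause (q2) is unit, so q2 = 1.
But (q2') is also a unit clause — contradiction.
Neither q4 = 1 nor q4 = 0 works.
No assignment satisfies every clause.

No, unsatisfiable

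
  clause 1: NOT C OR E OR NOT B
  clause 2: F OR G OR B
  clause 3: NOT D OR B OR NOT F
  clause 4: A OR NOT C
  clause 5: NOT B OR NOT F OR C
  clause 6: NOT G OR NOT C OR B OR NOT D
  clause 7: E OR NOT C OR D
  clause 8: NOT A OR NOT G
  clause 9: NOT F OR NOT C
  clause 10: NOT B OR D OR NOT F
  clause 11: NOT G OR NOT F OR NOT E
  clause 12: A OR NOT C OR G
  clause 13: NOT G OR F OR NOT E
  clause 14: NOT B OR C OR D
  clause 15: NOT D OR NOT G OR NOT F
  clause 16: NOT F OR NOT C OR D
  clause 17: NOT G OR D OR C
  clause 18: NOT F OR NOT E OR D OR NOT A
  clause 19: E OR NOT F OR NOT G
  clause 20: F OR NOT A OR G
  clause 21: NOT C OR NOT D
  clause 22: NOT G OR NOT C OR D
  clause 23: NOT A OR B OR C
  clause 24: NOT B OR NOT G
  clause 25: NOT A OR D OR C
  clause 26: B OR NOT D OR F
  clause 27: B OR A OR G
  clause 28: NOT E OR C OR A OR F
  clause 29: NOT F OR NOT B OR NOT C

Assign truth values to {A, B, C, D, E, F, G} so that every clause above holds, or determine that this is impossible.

A: false; B: true; C: false; D: true; E: false; F: false; G: false

Try A = false.
From the singleton clause (NOT C), C = false.
Try B = true.
From the singleton clause (NOT F), F = false.
From the singleton clause (D), D = true.
From the singleton clause (NOT G), G = false.
From the singleton clause (NOT E), E = false.
All clauses are satisfied.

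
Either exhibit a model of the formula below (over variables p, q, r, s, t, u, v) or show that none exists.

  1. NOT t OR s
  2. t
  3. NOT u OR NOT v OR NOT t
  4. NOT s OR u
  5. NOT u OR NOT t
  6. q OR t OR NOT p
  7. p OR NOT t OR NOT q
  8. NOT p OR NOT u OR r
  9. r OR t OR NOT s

(t) alone gives t = true.
(s) alone gives s = true.
(u) alone gives u = true.
But (NOT u) is also a unit clause — contradiction.

UNSATISFIABLE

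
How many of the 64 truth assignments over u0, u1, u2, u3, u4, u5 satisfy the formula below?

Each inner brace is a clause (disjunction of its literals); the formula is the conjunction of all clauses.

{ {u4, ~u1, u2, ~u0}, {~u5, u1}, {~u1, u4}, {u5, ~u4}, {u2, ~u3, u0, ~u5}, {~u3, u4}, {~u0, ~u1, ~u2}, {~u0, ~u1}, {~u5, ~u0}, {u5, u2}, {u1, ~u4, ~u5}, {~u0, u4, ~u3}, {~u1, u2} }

4

There are 2^6 = 64 truth assignments over (u0, u1, u2, u3, u4, u5).
Split on u4. With u4 = 1, the clauses containing u4 are satisfied and ~u4 drops from the rest; 2 of the 2^5 = 32 assignments to the other variables satisfy what remains.
With u4 = 0, by the same count on the reduced clause set, 2 assignments work.
(One model: u0=F, u1=F, u2=T, u3=F, u4=F, u5=F.)
Total: 2 + 2 = 4.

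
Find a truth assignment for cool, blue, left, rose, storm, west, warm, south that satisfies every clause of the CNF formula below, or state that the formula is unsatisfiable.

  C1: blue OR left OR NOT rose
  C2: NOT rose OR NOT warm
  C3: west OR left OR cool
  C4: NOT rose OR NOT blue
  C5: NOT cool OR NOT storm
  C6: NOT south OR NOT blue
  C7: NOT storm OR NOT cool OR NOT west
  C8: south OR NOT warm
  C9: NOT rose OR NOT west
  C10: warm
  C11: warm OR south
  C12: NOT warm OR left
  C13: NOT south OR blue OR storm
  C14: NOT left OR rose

(warm) alone gives warm = true.
(NOT rose) alone gives rose = false.
(south) alone gives south = true.
(NOT blue) alone gives blue = false.
(left) alone gives left = true.
But (NOT left) is also a unit clause — contradiction.

UNSATISFIABLE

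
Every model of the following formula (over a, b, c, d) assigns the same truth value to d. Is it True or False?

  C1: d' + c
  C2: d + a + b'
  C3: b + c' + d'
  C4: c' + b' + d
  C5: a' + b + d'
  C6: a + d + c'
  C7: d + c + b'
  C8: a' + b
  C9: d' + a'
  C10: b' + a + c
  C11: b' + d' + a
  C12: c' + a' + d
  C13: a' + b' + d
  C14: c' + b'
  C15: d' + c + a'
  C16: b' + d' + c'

False

Suppose d = 1.
The clause (c) is unit, so c = 1.
The clause (b) is unit, so b = 1.
That conflicts with the unit clause (b').
So every satisfying assignment has d = False.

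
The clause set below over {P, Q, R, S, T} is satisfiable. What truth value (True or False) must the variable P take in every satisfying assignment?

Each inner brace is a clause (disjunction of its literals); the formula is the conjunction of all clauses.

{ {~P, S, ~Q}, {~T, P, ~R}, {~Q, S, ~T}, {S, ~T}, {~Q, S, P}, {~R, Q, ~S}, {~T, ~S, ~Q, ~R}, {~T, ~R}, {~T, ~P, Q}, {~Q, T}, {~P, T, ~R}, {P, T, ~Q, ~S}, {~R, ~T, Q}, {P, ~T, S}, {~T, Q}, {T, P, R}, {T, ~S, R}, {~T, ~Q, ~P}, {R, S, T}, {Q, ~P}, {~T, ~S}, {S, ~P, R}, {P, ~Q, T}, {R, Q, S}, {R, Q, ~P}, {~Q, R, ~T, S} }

False

Suppose P = 1.
From the singleton clause (Q), Q = 1.
From the singleton clause (S), S = 1.
From the singleton clause (T), T = 1.
That conflicts with the unit clause (~T).
So every satisfying assignment has P = False.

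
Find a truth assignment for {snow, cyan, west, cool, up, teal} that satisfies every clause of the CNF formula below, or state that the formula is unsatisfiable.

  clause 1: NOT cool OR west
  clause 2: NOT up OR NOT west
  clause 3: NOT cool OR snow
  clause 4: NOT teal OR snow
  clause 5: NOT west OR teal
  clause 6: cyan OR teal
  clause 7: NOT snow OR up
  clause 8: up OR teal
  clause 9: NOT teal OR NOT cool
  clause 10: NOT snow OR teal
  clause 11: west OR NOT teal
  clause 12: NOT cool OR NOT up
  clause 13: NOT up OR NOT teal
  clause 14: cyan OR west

Try cool = false.
Try up = true.
Unit clause (NOT west) forces west = false.
Unit clause (NOT teal) forces teal = false.
Unit clause (cyan) forces cyan = true.
Unit clause (NOT snow) forces snow = false.
This assignment satisfies each clause.

snow ↦ false,  cyan ↦ true,  west ↦ false,  cool ↦ false,  up ↦ true,  teal ↦ false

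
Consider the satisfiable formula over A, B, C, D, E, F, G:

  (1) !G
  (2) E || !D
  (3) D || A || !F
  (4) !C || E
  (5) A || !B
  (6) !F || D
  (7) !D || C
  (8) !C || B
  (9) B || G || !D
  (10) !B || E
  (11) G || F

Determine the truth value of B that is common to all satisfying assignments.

True

Suppose B = false.
The clause (!G) is unit, so G = false.
The clause (!C) is unit, so C = false.
The clause (!D) is unit, so D = false.
The clause (!F) is unit, so F = false.
That conflicts with the unit clause (F).
So every satisfying assignment has B = True.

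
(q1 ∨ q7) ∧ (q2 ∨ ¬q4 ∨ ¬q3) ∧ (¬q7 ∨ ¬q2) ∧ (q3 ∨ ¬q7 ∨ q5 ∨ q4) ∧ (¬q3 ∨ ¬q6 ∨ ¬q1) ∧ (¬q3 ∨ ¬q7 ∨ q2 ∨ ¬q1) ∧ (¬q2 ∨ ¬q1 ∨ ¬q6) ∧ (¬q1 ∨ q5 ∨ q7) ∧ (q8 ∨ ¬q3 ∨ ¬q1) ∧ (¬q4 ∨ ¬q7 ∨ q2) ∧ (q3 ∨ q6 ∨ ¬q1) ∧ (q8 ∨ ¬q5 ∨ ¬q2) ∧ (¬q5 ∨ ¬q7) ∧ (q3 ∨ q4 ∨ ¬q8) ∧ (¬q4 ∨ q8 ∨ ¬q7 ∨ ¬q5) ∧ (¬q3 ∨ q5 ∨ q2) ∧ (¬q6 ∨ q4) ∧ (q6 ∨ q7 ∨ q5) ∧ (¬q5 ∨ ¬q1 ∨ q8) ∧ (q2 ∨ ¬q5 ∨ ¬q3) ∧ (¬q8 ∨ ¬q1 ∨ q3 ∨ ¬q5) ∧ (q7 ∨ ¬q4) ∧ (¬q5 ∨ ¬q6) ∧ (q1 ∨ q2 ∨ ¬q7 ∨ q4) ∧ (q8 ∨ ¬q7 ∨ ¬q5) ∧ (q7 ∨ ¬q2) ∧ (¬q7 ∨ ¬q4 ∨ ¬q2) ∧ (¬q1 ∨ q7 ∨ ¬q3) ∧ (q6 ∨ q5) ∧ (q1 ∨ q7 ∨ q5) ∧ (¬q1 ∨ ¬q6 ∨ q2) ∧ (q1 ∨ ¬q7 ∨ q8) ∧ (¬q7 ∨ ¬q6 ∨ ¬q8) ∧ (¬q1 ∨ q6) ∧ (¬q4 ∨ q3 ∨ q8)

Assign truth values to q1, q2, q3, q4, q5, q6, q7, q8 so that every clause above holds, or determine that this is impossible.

Branch on q1: set q1 = True.
The clause (q6) is unit, so q6 = True.
The clause (¬q3) is unit, so q3 = False.
The clause (¬q2) is unit, so q2 = False.
Now (q2) is unsatisfied and unit — conflict.
Backtrack on q1: now try q1 = False.
The clause (q7) is unit, so q7 = True.
The clause (¬q2) is unit, so q2 = False.
The clause (¬q4) is unit, so q4 = False.
Now (q4) is unsatisfied and unit — conflict.
Either choice for q1 ends in contradiction.

UNSATISFIABLE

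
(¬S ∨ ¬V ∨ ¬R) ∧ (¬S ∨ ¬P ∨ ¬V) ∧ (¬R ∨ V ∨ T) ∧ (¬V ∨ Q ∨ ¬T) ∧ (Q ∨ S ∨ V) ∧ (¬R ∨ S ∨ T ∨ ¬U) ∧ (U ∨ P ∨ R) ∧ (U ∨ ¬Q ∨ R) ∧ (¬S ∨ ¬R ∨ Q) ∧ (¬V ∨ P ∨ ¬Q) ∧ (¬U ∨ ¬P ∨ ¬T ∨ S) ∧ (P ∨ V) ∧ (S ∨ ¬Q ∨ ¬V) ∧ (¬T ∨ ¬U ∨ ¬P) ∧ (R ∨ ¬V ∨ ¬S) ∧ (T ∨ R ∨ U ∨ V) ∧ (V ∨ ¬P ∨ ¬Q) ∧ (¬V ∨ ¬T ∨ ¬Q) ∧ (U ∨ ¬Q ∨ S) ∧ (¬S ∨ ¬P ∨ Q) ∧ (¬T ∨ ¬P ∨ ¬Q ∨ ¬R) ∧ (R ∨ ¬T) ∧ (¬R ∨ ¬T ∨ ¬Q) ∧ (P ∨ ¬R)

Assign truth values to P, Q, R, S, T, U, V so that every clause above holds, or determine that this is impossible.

Case P = True:
Case S = False:
Case Q = False:
The clause (V) is unit, so V = True.
The clause (¬T) is unit, so T = False.
Case R = False:
Every clause is now satisfied; U is unconstrained.

P ↦ True,  Q ↦ False,  R ↦ False,  S ↦ False,  T ↦ False,  U ↦ True,  V ↦ True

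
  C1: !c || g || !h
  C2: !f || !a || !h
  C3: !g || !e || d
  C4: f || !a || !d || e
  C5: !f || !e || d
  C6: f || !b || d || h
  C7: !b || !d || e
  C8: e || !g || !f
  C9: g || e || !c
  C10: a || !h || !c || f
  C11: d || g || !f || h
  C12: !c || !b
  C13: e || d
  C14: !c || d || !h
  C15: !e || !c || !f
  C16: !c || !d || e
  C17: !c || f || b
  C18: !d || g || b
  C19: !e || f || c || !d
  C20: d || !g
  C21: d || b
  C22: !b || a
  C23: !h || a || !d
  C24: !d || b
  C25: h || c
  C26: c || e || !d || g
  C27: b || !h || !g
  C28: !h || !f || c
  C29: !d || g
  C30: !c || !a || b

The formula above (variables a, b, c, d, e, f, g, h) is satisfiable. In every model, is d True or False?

False

Suppose d = true.
Unit clause (b) forces b = true.
Unit clause (e) forces e = true.
Unit clause (!c) forces c = false.
Unit clause (f) forces f = true.
Unit clause (a) forces a = true.
Unit clause (!h) forces h = false.
That conflicts with the unit clause (h).
So every satisfying assignment has d = False.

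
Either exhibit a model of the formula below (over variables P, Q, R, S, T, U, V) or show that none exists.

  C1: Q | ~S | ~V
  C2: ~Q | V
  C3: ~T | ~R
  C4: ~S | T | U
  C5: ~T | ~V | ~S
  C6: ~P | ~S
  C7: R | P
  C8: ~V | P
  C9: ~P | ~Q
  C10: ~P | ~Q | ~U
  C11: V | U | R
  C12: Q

UNSATISFIABLE

Unit clause (Q) forces Q = 1.
Unit clause (V) forces V = 1.
Unit clause (P) forces P = 1.
But (~P) is also a unit clause — contradiction.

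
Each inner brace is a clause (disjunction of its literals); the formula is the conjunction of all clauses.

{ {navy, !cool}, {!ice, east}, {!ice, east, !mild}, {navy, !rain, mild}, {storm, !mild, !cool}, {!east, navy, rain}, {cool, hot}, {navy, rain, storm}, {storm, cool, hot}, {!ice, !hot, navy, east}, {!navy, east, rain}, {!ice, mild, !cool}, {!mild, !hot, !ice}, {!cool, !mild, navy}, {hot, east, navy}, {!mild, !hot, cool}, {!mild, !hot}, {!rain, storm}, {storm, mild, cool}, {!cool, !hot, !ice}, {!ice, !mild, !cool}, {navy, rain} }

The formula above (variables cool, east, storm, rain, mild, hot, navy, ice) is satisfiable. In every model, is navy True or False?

Suppose navy = false.
(!cool) alone gives cool = false.
(hot) alone gives hot = true.
(!mild) alone gives mild = false.
(!rain) alone gives rain = false.
Now (rain) is unsatisfied and unit — conflict.
So every satisfying assignment has navy = True.

True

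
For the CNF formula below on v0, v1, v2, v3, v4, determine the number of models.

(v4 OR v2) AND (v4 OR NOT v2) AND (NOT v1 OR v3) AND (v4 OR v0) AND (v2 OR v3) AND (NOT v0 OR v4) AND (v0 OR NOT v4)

There are 2^5 = 32 truth assignments over (v0, v1, v2, v3, v4).
Split on v1. With v1 = true, the clauses containing v1 are satisfied and NOT v1 drops from the rest; 2 of the 2^4 = 16 assignments to the other variables satisfy what remains.
With v1 = false, by the same count on the reduced clause set, 3 assignments work.
Total: 2 + 3 = 5.

5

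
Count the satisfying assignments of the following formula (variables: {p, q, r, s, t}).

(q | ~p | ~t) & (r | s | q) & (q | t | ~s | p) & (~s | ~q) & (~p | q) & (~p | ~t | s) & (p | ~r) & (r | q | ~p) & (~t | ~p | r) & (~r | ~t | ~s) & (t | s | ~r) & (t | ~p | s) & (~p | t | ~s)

There are 2^5 = 32 truth assignments over (p, q, r, s, t).
Split on q. With q = 1, the clauses containing q are satisfied and ~q drops from the rest; 2 of the 2^4 = 16 assignments to the other variables satisfy what remains.
With q = 0, by the same count on the reduced clause set, 1 assignment works.
Total: 2 + 1 = 3.

3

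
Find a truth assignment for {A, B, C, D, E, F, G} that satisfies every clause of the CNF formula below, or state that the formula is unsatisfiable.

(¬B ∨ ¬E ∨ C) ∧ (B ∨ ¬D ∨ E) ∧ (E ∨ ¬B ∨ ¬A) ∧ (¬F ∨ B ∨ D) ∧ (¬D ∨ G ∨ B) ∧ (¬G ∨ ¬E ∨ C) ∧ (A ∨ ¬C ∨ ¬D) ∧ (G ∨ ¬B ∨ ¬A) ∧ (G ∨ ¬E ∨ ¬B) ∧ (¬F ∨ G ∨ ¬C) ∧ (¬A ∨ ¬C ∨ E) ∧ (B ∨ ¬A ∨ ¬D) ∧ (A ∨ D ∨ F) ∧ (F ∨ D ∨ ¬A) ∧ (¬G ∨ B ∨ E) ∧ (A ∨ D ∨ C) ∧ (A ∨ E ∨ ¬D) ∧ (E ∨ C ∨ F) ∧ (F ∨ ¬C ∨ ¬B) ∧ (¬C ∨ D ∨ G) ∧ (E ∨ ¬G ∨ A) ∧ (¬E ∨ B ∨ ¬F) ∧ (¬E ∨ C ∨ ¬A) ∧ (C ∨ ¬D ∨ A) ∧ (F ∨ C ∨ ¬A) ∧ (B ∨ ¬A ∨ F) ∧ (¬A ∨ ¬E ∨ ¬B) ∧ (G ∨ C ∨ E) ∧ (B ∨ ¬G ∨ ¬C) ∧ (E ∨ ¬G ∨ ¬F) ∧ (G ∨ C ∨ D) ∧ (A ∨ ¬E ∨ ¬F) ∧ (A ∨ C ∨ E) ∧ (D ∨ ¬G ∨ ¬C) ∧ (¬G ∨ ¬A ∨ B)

Suppose B = False.
Suppose D = False.
(¬F) alone gives F = False.
(A) alone gives A = True.
But (¬A) is also a unit clause — contradiction.
So D must be the other value — set D = True.
(E) alone gives E = True.
(G) alone gives G = True.
(C) alone gives C = True.
But (¬C) is also a unit clause — contradiction.
Neither D = True nor D = False works.
So B must be the other value — set B = True.
Suppose E = False.
(¬A) alone gives A = False.
(¬D) alone gives D = False.
(F) alone gives F = True.
(C) alone gives C = True.
(G) alone gives G = True.
But (¬G) is also a unit clause — contradiction.
So E must be the other value — set E = True.
(C) alone gives C = True.
(G) alone gives G = True.
(F) alone gives F = True.
(¬A) alone gives A = False.
But (A) is also a unit clause — contradiction.
Neither E = True nor E = False works.
Neither B = True nor B = False works.

UNSATISFIABLE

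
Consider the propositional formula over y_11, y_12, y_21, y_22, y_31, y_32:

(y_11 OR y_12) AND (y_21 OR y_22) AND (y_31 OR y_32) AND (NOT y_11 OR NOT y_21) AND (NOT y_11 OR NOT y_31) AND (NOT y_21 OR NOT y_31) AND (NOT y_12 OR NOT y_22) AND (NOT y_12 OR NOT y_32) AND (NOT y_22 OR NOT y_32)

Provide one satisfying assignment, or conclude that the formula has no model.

UNSATISFIABLE

Case y_11 = true:
Unit clause (NOT y_21) forces y_21 = false.
Unit clause (y_22) forces y_22 = true.
Unit clause (NOT y_31) forces y_31 = false.
Unit clause (y_32) forces y_32 = true.
But (NOT y_32) is also a unit clause — contradiction.
So y_11 must be the other value — set y_11 = false.
Unit clause (y_12) forces y_12 = true.
Unit clause (NOT y_22) forces y_22 = false.
Unit clause (y_21) forces y_21 = true.
Unit clause (NOT y_31) forces y_31 = false.
Unit clause (y_32) forces y_32 = true.
But (NOT y_32) is also a unit clause — contradiction.
Both values of y_11 lead to a conflict.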